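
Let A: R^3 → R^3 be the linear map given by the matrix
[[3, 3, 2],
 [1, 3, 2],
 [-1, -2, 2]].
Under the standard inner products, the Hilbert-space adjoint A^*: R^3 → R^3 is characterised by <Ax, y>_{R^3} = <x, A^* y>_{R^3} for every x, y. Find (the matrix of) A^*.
A^* = A^T =
[[3, 1, -1],
 [3, 3, -2],
 [2, 2, 2]]

For real matrices with standard dot products, the defining identity <Ax, y> = <x, A^* y> gives (Ax)^T y = x^T (A^*) y, i.e. x^T A^T y = x^T (A^*) y. Since this holds for all x, y, we must have A^* = A^T. Therefore
A^* =
[[3, 1, -1],
 [3, 3, -2],
 [2, 2, 2]].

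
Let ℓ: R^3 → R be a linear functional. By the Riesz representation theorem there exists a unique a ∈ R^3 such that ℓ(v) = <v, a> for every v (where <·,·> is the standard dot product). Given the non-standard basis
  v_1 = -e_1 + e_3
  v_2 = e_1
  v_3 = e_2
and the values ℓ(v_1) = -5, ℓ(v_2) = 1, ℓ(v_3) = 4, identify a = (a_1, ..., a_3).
a = (1, 4, -4)

Write a = (a_1, ..., a_3) in the standard basis. For each basis vector v_i, ℓ(v_i) = <v_i, a> is a linear equation in the a_j's. Collect the n equations into a matrix system V a = ℓ, where row i of V is v_i (expressed in the standard basis). Since V is invertible (lower-triangular with 1s on the diagonal, up to permutation), solve by back-substitution:
  V =
[[-1, 0, 1],
 [1, 0, 0],
 [0, 1, 0]]
  V a = (-5, 1, 4)
Solving gives a = (1, 4, -4).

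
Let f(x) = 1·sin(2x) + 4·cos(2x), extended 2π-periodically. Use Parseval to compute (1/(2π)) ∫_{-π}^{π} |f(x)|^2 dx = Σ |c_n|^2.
Σ |c_n|^2 = 17/2

Expand |f|^2 and use orthogonality of {sin(nx), cos(mx)} on [-π, π]:
  ∫_{-π}^{π} sin(nx)^2 dx = π, ∫ cos(mx)^2 dx = π, and cross terms integrate to 0.
So ∫_{-π}^{π} f(x)^2 dx = 1^2 · π + 4^2 · π = (1 + 16)π.
Divide by 2π: (1 + 16)/2 = 17/2.
By Parseval, this equals Σ |c_n|^2.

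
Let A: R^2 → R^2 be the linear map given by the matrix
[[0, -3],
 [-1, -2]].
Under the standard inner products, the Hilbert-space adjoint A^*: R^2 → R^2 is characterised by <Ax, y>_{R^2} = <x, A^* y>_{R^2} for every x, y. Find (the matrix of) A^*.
A^* = A^T =
[[0, -1],
 [-3, -2]]

For real matrices with standard dot products, the defining identity <Ax, y> = <x, A^* y> gives (Ax)^T y = x^T (A^*) y, i.e. x^T A^T y = x^T (A^*) y. Since this holds for all x, y, we must have A^* = A^T. Therefore
A^* =
[[0, -1],
 [-3, -2]].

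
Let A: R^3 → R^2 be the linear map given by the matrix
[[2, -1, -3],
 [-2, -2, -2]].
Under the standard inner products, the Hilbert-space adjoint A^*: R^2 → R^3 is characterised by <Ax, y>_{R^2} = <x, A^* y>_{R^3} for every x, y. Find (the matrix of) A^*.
A^* = A^T =
[[2, -2],
 [-1, -2],
 [-3, -2]]

For real matrices with standard dot products, the defining identity <Ax, y> = <x, A^* y> gives (Ax)^T y = x^T (A^*) y, i.e. x^T A^T y = x^T (A^*) y. Since this holds for all x, y, we must have A^* = A^T. Therefore
A^* =
[[2, -2],
 [-1, -2],
 [-3, -2]].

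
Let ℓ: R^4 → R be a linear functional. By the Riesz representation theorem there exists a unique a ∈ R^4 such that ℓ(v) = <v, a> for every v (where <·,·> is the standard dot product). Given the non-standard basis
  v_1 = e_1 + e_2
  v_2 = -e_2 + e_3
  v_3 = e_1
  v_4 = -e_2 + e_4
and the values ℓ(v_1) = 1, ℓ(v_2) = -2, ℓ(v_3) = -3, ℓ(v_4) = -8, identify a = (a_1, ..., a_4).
a = (-3, 4, 2, -4)

Write a = (a_1, ..., a_4) in the standard basis. For each basis vector v_i, ℓ(v_i) = <v_i, a> is a linear equation in the a_j's. Collect the n equations into a matrix system V a = ℓ, where row i of V is v_i (expressed in the standard basis). Since V is invertible (lower-triangular with 1s on the diagonal, up to permutation), solve by back-substitution:
  V =
[[1, 1, 0, 0],
 [0, -1, 1, 0],
 [1, 0, 0, 0],
 [0, -1, 0, 1]]
  V a = (1, -2, -3, -8)
Solving gives a = (-3, 4, 2, -4).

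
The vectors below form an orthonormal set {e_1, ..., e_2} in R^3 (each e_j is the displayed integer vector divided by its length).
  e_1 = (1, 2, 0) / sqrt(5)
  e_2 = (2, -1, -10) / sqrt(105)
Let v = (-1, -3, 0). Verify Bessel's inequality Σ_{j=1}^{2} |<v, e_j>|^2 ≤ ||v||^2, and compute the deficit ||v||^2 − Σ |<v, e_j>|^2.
Σ |<v, e_j>|^2 = 206/21; ||v||^2 = 10; deficit = 4/21

Write each e_j = u_j / sqrt(<u_j, u_j>) where u_j is the displayed integer vector. Then <v, e_j> = <v, u_j> / sqrt(<u_j, u_j>), so |<v, e_j>|^2 = <v, u_j>^2 / <u_j, u_j>.
Coefficients: <v, e_1> = -7/sqrt(5), <v, e_2> = 1/sqrt(105).
Square and sum: Σ |<v, e_j>|^2 = 206/21.
Compute ||v||^2 = v·v = 10.
Deficit = 10 − 206/21 = 4/21 ≥ 0, confirming Bessel's inequality. (The deficit equals ||v − Σ <v,e_j> e_j||^2, the squared distance from v to span{e_j}.)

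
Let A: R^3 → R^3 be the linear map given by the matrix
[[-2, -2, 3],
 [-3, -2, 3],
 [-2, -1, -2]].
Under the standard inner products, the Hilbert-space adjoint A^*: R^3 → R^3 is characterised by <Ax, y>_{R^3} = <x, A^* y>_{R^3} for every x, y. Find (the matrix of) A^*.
A^* = A^T =
[[-2, -3, -2],
 [-2, -2, -1],
 [3, 3, -2]]

For real matrices with standard dot products, the defining identity <Ax, y> = <x, A^* y> gives (Ax)^T y = x^T (A^*) y, i.e. x^T A^T y = x^T (A^*) y. Since this holds for all x, y, we must have A^* = A^T. Therefore
A^* =
[[-2, -3, -2],
 [-2, -2, -1],
 [3, 3, -2]].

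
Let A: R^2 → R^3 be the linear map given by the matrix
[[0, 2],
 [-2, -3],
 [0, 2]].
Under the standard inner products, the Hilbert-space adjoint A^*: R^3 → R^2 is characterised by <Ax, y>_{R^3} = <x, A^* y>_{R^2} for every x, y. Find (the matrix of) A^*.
A^* = A^T =
[[0, -2, 0],
 [2, -3, 2]]

For real matrices with standard dot products, the defining identity <Ax, y> = <x, A^* y> gives (Ax)^T y = x^T (A^*) y, i.e. x^T A^T y = x^T (A^*) y. Since this holds for all x, y, we must have A^* = A^T. Therefore
A^* =
[[0, -2, 0],
 [2, -3, 2]].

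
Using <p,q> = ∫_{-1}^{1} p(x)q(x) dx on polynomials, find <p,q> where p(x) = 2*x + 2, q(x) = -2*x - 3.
<p,q> = -44/3

Expand the product: p(x)·q(x) = -4*x^2 - 10*x - 6.
∫_{-1}^{1} of each monomial x^k gives [2/(k+1) if k even, 0 if k odd]. Integrating term-by-term (or equivalently evaluating the antiderivative F(x) = -4*x^3/3 - 5*x^2 - 6*x at the endpoints):
  F(1) − F(−1) = -37/3 − (7/3) = -44/3.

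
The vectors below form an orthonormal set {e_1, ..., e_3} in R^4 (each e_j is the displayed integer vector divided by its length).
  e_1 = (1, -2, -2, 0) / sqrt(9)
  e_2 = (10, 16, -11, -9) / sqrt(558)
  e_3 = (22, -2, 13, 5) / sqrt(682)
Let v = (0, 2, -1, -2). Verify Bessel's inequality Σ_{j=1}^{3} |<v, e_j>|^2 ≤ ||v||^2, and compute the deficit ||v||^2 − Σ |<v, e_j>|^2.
Σ |<v, e_j>|^2 = 90/11; ||v||^2 = 9; deficit = 9/11

Write each e_j = u_j / sqrt(<u_j, u_j>) where u_j is the displayed integer vector. Then <v, e_j> = <v, u_j> / sqrt(<u_j, u_j>), so |<v, e_j>|^2 = <v, u_j>^2 / <u_j, u_j>.
Coefficients: <v, e_1> = -2/sqrt(9), <v, e_2> = 61/sqrt(558), <v, e_3> = -27/sqrt(682).
Square and sum: Σ |<v, e_j>|^2 = 90/11.
Compute ||v||^2 = v·v = 9.
Deficit = 9 − 90/11 = 9/11 ≥ 0, confirming Bessel's inequality. (The deficit equals ||v − Σ <v,e_j> e_j||^2, the squared distance from v to span{e_j}.)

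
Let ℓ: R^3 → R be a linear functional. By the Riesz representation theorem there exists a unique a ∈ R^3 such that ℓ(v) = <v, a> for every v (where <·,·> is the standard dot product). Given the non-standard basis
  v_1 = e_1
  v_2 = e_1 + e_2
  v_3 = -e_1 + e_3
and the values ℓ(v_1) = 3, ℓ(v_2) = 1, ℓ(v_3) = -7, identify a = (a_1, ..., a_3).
a = (3, -2, -4)

Write a = (a_1, ..., a_3) in the standard basis. For each basis vector v_i, ℓ(v_i) = <v_i, a> is a linear equation in the a_j's. Collect the n equations into a matrix system V a = ℓ, where row i of V is v_i (expressed in the standard basis). Since V is invertible (lower-triangular with 1s on the diagonal, up to permutation), solve by back-substitution:
  V =
[[1, 0, 0],
 [1, 1, 0],
 [-1, 0, 1]]
  V a = (3, 1, -7)
Solving gives a = (3, -2, -4).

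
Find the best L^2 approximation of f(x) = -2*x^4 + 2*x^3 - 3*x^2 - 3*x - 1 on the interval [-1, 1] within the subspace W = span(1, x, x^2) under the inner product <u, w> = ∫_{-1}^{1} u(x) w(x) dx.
g(x) = -33*x^2/7 - 9*x/5 - 29/35

The best approximation g ∈ W is the orthogonal projection of f onto W. Writing g = a_0 + a_1 x + a_2 x^2, the coefficients solve the normal equations G · a = b where
  G_{ij} = <φ_i, φ_j> and b_i = <f, φ_i>, with φ_0 = 1, φ_1 = x, φ_2 = x^2.
G =
  [2, 0, 2/3]
  [0, 2/3, 0]
  [2/3, 0, 2/5],
b = (-24/5, -6/5, -256/105).
Solving gives a_0 = -29/35, a_1 = -9/5, a_2 = -33/7, so
  g(x) = -33*x^2/7 - 9*x/5 - 29/35.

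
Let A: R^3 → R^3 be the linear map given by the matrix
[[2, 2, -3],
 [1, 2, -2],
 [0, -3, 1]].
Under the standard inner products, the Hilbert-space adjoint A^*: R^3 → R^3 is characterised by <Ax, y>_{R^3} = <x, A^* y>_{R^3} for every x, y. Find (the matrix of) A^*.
A^* = A^T =
[[2, 1, 0],
 [2, 2, -3],
 [-3, -2, 1]]

For real matrices with standard dot products, the defining identity <Ax, y> = <x, A^* y> gives (Ax)^T y = x^T (A^*) y, i.e. x^T A^T y = x^T (A^*) y. Since this holds for all x, y, we must have A^* = A^T. Therefore
A^* =
[[2, 1, 0],
 [2, 2, -3],
 [-3, -2, 1]].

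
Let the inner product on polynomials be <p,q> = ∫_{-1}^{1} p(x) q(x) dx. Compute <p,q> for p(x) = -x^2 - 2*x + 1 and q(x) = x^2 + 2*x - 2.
<p,q> = -76/15

Expand the product: p(x)·q(x) = -x^4 - 4*x^3 - x^2 + 6*x - 2.
∫_{-1}^{1} of each monomial x^k gives [2/(k+1) if k even, 0 if k odd]. Integrating term-by-term (or equivalently evaluating the antiderivative F(x) = -x^5/5 - x^4 - x^3/3 + 3*x^2 - 2*x at the endpoints):
  F(1) − F(−1) = -8/15 − (68/15) = -76/15.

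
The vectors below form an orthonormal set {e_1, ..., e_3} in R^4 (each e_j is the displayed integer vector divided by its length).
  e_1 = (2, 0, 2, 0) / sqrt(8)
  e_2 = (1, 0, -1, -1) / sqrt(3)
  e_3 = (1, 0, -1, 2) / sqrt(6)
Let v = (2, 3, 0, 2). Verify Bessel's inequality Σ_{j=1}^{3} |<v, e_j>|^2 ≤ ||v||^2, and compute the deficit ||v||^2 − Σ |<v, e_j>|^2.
Σ |<v, e_j>|^2 = 8; ||v||^2 = 17; deficit = 9

Write each e_j = u_j / sqrt(<u_j, u_j>) where u_j is the displayed integer vector. Then <v, e_j> = <v, u_j> / sqrt(<u_j, u_j>), so |<v, e_j>|^2 = <v, u_j>^2 / <u_j, u_j>.
Coefficients: <v, e_1> = 4/sqrt(8), <v, e_2> = 0/sqrt(3), <v, e_3> = 6/sqrt(6).
Square and sum: Σ |<v, e_j>|^2 = 8.
Compute ||v||^2 = v·v = 17.
Deficit = 17 − 8 = 9 ≥ 0, confirming Bessel's inequality. (The deficit equals ||v − Σ <v,e_j> e_j||^2, the squared distance from v to span{e_j}.)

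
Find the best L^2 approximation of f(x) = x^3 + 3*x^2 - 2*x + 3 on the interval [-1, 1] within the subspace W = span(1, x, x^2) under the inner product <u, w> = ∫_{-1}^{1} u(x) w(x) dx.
g(x) = 3*x^2 - 7*x/5 + 3

The best approximation g ∈ W is the orthogonal projection of f onto W. Writing g = a_0 + a_1 x + a_2 x^2, the coefficients solve the normal equations G · a = b where
  G_{ij} = <φ_i, φ_j> and b_i = <f, φ_i>, with φ_0 = 1, φ_1 = x, φ_2 = x^2.
G =
  [2, 0, 2/3]
  [0, 2/3, 0]
  [2/3, 0, 2/5],
b = (8, -14/15, 16/5).
Solving gives a_0 = 3, a_1 = -7/5, a_2 = 3, so
  g(x) = 3*x^2 - 7*x/5 + 3.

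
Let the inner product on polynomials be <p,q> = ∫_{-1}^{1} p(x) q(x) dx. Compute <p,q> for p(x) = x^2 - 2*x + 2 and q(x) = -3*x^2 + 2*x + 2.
<p,q> = 22/15

Expand the product: p(x)·q(x) = -3*x^4 + 8*x^3 - 8*x^2 + 4.
∫_{-1}^{1} of each monomial x^k gives [2/(k+1) if k even, 0 if k odd]. Integrating term-by-term (or equivalently evaluating the antiderivative F(x) = -3*x^5/5 + 2*x^4 - 8*x^3/3 + 4*x at the endpoints):
  F(1) − F(−1) = 41/15 − (19/15) = 22/15.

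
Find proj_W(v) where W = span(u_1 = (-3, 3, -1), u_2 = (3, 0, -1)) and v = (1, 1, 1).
proj_W(v) = (4/7, 1/7, -2/7)

Set up U = [u_1 | ... | u_2] ∈ R^(3×2). The projector onto W = col(U) is P = U (U^T U)^(-1) U^T.
Compute U^T U =
  [19, -8]
  [-8, 10],
and U^T v = (-1, 2).
Solve U^T U · c = U^T v for the coefficients: c = (1/21, 5/21). The projection is proj_W(v) = U c.
Check: (v - proj_W(v)) · u_1 = 0  (should be 0).
Check: (v - proj_W(v)) · u_2 = 0  (should be 0).
Result: proj_W(v) = (4/7, 1/7, -2/7).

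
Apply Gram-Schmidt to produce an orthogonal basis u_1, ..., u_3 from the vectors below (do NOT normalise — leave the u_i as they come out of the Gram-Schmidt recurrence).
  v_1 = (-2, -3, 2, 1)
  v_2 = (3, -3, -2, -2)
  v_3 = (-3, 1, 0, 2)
Orthogonal basis:
  u_1 = (-2, -3, 2, 1)
  u_2 = (8/3, -7/2, -5/3, -11/6)
  u_3 = (-394/459, -38/153, -710/459, 290/459)

Apply the Gram-Schmidt recurrence
  u_1 = v_1
  u_i = v_i − Σ_{j<i} ((v_i · u_j) / (u_j · u_j)) · u_j.

Step by step this gives:
  u_1 = (-2, -3, 2, 1)
  u_2 = (8/3, -7/2, -5/3, -11/6)
  u_3 = (-394/459, -38/153, -710/459, 290/459)

Orthogonality check:
  u_2 · u_1 = 0 (should be 0)
  u_3 · u_1 = 0 (should be 0)
  u_3 · u_2 = 0 (should be 0)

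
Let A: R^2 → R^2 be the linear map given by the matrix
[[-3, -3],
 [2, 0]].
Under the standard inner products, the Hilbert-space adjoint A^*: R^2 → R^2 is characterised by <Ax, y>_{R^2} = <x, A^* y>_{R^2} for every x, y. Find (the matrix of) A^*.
A^* = A^T =
[[-3, 2],
 [-3, 0]]

For real matrices with standard dot products, the defining identity <Ax, y> = <x, A^* y> gives (Ax)^T y = x^T (A^*) y, i.e. x^T A^T y = x^T (A^*) y. Since this holds for all x, y, we must have A^* = A^T. Therefore
A^* =
[[-3, 2],
 [-3, 0]].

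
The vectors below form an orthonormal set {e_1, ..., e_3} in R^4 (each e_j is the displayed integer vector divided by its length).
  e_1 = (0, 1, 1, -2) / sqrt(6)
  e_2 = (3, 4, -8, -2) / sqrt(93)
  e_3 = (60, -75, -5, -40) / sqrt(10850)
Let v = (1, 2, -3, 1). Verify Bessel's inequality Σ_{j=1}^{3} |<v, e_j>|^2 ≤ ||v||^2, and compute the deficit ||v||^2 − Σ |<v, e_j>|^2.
Σ |<v, e_j>|^2 = 101/7; ||v||^2 = 15; deficit = 4/7

Write each e_j = u_j / sqrt(<u_j, u_j>) where u_j is the displayed integer vector. Then <v, e_j> = <v, u_j> / sqrt(<u_j, u_j>), so |<v, e_j>|^2 = <v, u_j>^2 / <u_j, u_j>.
Coefficients: <v, e_1> = -3/sqrt(6), <v, e_2> = 33/sqrt(93), <v, e_3> = -115/sqrt(10850).
Square and sum: Σ |<v, e_j>|^2 = 101/7.
Compute ||v||^2 = v·v = 15.
Deficit = 15 − 101/7 = 4/7 ≥ 0, confirming Bessel's inequality. (The deficit equals ||v − Σ <v,e_j> e_j||^2, the squared distance from v to span{e_j}.)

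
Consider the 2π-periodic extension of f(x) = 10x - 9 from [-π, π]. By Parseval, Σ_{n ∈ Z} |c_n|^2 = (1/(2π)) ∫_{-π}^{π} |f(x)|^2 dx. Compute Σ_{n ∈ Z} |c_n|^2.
Σ |c_n|^2 = 100π^2/3 + 81

Expand and integrate term by term over [-π, π]:
  ∫ (10x)^2 dx = 100·(2π^3/3); ∫ 2·10·(-9)·x dx = 0 (odd integrand); ∫ (-9)^2 dx = 81·2π.
So (1/(2π)) ∫_{-π}^{π} (10x - 9)^2 dx = 100π^2/3 + 81 = 100π^2/3 + 81.
Parseval ⇒ Σ |c_n|^2 = 100π^2/3 + 81.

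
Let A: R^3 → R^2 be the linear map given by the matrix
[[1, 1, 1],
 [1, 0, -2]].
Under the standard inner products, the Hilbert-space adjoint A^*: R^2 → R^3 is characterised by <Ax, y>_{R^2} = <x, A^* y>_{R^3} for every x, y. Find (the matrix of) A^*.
A^* = A^T =
[[1, 1],
 [1, 0],
 [1, -2]]

For real matrices with standard dot products, the defining identity <Ax, y> = <x, A^* y> gives (Ax)^T y = x^T (A^*) y, i.e. x^T A^T y = x^T (A^*) y. Since this holds for all x, y, we must have A^* = A^T. Therefore
A^* =
[[1, 1],
 [1, 0],
 [1, -2]].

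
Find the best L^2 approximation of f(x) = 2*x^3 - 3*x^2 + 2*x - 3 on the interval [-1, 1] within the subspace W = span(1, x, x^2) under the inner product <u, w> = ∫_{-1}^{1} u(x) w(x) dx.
g(x) = -3*x^2 + 16*x/5 - 3

The best approximation g ∈ W is the orthogonal projection of f onto W. Writing g = a_0 + a_1 x + a_2 x^2, the coefficients solve the normal equations G · a = b where
  G_{ij} = <φ_i, φ_j> and b_i = <f, φ_i>, with φ_0 = 1, φ_1 = x, φ_2 = x^2.
G =
  [2, 0, 2/3]
  [0, 2/3, 0]
  [2/3, 0, 2/5],
b = (-8, 32/15, -16/5).
Solving gives a_0 = -3, a_1 = 16/5, a_2 = -3, so
  g(x) = -3*x^2 + 16*x/5 - 3.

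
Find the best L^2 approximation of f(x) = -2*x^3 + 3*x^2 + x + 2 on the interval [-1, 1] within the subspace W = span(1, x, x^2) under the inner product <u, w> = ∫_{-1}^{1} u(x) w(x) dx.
g(x) = 3*x^2 - x/5 + 2

The best approximation g ∈ W is the orthogonal projection of f onto W. Writing g = a_0 + a_1 x + a_2 x^2, the coefficients solve the normal equations G · a = b where
  G_{ij} = <φ_i, φ_j> and b_i = <f, φ_i>, with φ_0 = 1, φ_1 = x, φ_2 = x^2.
G =
  [2, 0, 2/3]
  [0, 2/3, 0]
  [2/3, 0, 2/5],
b = (6, -2/15, 38/15).
Solving gives a_0 = 2, a_1 = -1/5, a_2 = 3, so
  g(x) = 3*x^2 - x/5 + 2.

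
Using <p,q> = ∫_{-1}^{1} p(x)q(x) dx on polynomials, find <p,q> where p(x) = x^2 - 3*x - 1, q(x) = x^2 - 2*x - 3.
<p,q> = 116/15

Expand the product: p(x)·q(x) = x^4 - 5*x^3 + 2*x^2 + 11*x + 3.
∫_{-1}^{1} of each monomial x^k gives [2/(k+1) if k even, 0 if k odd]. Integrating term-by-term (or equivalently evaluating the antiderivative F(x) = x^5/5 - 5*x^4/4 + 2*x^3/3 + 11*x^2/2 + 3*x at the endpoints):
  F(1) − F(−1) = 487/60 − (23/60) = 116/15.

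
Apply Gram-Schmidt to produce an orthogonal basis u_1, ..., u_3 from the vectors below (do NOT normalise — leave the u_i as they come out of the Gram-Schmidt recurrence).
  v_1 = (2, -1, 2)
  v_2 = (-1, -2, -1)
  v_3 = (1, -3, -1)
Orthogonal basis:
  u_1 = (2, -1, 2)
  u_2 = (-5/9, -20/9, -5/9)
  u_3 = (1, 0, -1)

Apply the Gram-Schmidt recurrence
  u_1 = v_1
  u_i = v_i − Σ_{j<i} ((v_i · u_j) / (u_j · u_j)) · u_j.

Step by step this gives:
  u_1 = (2, -1, 2)
  u_2 = (-5/9, -20/9, -5/9)
  u_3 = (1, 0, -1)

Orthogonality check:
  u_2 · u_1 = 0 (should be 0)
  u_3 · u_1 = 0 (should be 0)
  u_3 · u_2 = 0 (should be 0)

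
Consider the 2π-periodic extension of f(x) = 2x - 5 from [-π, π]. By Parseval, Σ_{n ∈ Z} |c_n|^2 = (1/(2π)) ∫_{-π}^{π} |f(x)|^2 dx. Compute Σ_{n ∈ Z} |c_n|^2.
Σ |c_n|^2 = 4π^2/3 + 25

Expand and integrate term by term over [-π, π]:
  ∫ (2x)^2 dx = 4·(2π^3/3); ∫ 2·2·(-5)·x dx = 0 (odd integrand); ∫ (-5)^2 dx = 25·2π.
So (1/(2π)) ∫_{-π}^{π} (2x - 5)^2 dx = 4π^2/3 + 25 = 4π^2/3 + 25.
Parseval ⇒ Σ |c_n|^2 = 4π^2/3 + 25.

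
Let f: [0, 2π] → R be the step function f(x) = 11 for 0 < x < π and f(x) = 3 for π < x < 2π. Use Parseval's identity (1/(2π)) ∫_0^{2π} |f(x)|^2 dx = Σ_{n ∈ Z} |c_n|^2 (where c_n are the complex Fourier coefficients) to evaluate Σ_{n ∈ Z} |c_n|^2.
Σ |c_n|^2 = 65

Parseval equates the L^2 energy of f (normalised by 1/(2π)) with the ℓ^2 sum of its Fourier coefficients: (1/(2π)) ∫_0^{2π} |f|^2 = Σ |c_n|^2.
Compute the left side: (1/(2π)) [∫_0^π 11^2 dx + ∫_π^{2π} 3^2 dx] = (1/(2π)) · (121π + 9π) = (121 + 9)/2 = 65.
So Σ_{n ∈ Z} |c_n|^2 = 65.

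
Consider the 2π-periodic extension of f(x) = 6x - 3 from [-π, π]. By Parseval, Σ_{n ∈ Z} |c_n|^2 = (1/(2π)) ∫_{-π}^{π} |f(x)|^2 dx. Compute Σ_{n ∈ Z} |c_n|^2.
Σ |c_n|^2 = 12π^2 + 9

Expand and integrate term by term over [-π, π]:
  ∫ (6x)^2 dx = 36·(2π^3/3); ∫ 2·6·(-3)·x dx = 0 (odd integrand); ∫ (-3)^2 dx = 9·2π.
So (1/(2π)) ∫_{-π}^{π} (6x - 3)^2 dx = 36π^2/3 + 9 = 12π^2 + 9.
Parseval ⇒ Σ |c_n|^2 = 12π^2 + 9.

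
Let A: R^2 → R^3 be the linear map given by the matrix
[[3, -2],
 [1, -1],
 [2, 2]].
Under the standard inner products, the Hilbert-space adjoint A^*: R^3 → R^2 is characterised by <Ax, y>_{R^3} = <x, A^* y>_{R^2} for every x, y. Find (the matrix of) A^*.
A^* = A^T =
[[3, 1, 2],
 [-2, -1, 2]]

For real matrices with standard dot products, the defining identity <Ax, y> = <x, A^* y> gives (Ax)^T y = x^T (A^*) y, i.e. x^T A^T y = x^T (A^*) y. Since this holds for all x, y, we must have A^* = A^T. Therefore
A^* =
[[3, 1, 2],
 [-2, -1, 2]].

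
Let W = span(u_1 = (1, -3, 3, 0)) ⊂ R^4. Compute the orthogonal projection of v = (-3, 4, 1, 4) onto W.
proj_W(v) = (-12/19, 36/19, -36/19, 0)

Set up U = [u_1 | ... | u_1] ∈ R^(4×1). The projector onto W = col(U) is P = U (U^T U)^(-1) U^T.
Compute U^T U =
  [19],
and U^T v = (-12).
Solve U^T U · c = U^T v for the coefficients: c = (-12/19). The projection is proj_W(v) = U c.
Check: (v - proj_W(v)) · u_1 = 0  (should be 0).
Result: proj_W(v) = (-12/19, 36/19, -36/19, 0).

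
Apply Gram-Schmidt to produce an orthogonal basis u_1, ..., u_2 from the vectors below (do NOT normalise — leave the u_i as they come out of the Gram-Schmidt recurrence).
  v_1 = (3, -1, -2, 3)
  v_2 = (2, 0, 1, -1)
Orthogonal basis:
  u_1 = (3, -1, -2, 3)
  u_2 = (43/23, 1/23, 25/23, -26/23)

Apply the Gram-Schmidt recurrence
  u_1 = v_1
  u_i = v_i − Σ_{j<i} ((v_i · u_j) / (u_j · u_j)) · u_j.

Step by step this gives:
  u_1 = (3, -1, -2, 3)
  u_2 = (43/23, 1/23, 25/23, -26/23)

Orthogonality check:
  u_2 · u_1 = 0 (should be 0)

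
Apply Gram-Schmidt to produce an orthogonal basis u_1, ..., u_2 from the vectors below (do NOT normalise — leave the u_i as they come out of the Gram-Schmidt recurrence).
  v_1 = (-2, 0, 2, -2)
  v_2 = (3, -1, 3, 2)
Orthogonal basis:
  u_1 = (-2, 0, 2, -2)
  u_2 = (7/3, -1, 11/3, 4/3)

Apply the Gram-Schmidt recurrence
  u_1 = v_1
  u_i = v_i − Σ_{j<i} ((v_i · u_j) / (u_j · u_j)) · u_j.

Step by step this gives:
  u_1 = (-2, 0, 2, -2)
  u_2 = (7/3, -1, 11/3, 4/3)

Orthogonality check:
  u_2 · u_1 = 0 (should be 0)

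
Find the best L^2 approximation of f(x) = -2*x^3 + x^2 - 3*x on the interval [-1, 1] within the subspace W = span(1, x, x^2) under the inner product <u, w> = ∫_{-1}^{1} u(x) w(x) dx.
g(x) = x^2 - 21*x/5

The best approximation g ∈ W is the orthogonal projection of f onto W. Writing g = a_0 + a_1 x + a_2 x^2, the coefficients solve the normal equations G · a = b where
  G_{ij} = <φ_i, φ_j> and b_i = <f, φ_i>, with φ_0 = 1, φ_1 = x, φ_2 = x^2.
G =
  [2, 0, 2/3]
  [0, 2/3, 0]
  [2/3, 0, 2/5],
b = (2/3, -14/5, 2/5).
Solving gives a_0 = 0, a_1 = -21/5, a_2 = 1, so
  g(x) = x^2 - 21*x/5.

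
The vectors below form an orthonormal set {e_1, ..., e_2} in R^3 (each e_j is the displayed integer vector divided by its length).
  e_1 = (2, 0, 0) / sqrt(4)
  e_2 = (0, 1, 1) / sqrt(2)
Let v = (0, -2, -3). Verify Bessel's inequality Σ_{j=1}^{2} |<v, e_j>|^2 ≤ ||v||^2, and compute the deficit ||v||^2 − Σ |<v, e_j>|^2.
Σ |<v, e_j>|^2 = 25/2; ||v||^2 = 13; deficit = 1/2

Write each e_j = u_j / sqrt(<u_j, u_j>) where u_j is the displayed integer vector. Then <v, e_j> = <v, u_j> / sqrt(<u_j, u_j>), so |<v, e_j>|^2 = <v, u_j>^2 / <u_j, u_j>.
Coefficients: <v, e_1> = 0/sqrt(4), <v, e_2> = -5/sqrt(2).
Square and sum: Σ |<v, e_j>|^2 = 25/2.
Compute ||v||^2 = v·v = 13.
Deficit = 13 − 25/2 = 1/2 ≥ 0, confirming Bessel's inequality. (The deficit equals ||v − Σ <v,e_j> e_j||^2, the squared distance from v to span{e_j}.)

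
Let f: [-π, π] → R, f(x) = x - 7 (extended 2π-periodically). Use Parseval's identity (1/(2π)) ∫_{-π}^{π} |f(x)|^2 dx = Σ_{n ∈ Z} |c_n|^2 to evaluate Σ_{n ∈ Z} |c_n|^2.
Σ |c_n|^2 = π^2/3 + 49

Expand and integrate term by term over [-π, π]:
  ∫ (x)^2 dx = 1·(2π^3/3); ∫ 2·1·(-7)·x dx = 0 (odd integrand); ∫ (-7)^2 dx = 49·2π.
So (1/(2π)) ∫_{-π}^{π} (x - 7)^2 dx = 1π^2/3 + 49 = π^2/3 + 49.
Parseval ⇒ Σ |c_n|^2 = π^2/3 + 49.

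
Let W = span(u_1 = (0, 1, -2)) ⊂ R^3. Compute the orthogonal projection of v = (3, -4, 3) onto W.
proj_W(v) = (0, -2, 4)

Set up U = [u_1 | ... | u_1] ∈ R^(3×1). The projector onto W = col(U) is P = U (U^T U)^(-1) U^T.
Compute U^T U =
  [5],
and U^T v = (-10).
Solve U^T U · c = U^T v for the coefficients: c = (-2). The projection is proj_W(v) = U c.
Check: (v - proj_W(v)) · u_1 = 0  (should be 0).
Result: proj_W(v) = (0, -2, 4).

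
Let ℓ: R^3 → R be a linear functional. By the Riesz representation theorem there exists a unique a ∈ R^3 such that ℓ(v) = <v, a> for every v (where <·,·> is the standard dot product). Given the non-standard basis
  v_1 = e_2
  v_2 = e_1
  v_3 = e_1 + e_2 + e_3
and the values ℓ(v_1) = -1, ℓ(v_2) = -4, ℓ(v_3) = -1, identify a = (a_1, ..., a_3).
a = (-4, -1, 4)

Write a = (a_1, ..., a_3) in the standard basis. For each basis vector v_i, ℓ(v_i) = <v_i, a> is a linear equation in the a_j's. Collect the n equations into a matrix system V a = ℓ, where row i of V is v_i (expressed in the standard basis). Since V is invertible (lower-triangular with 1s on the diagonal, up to permutation), solve by back-substitution:
  V =
[[0, 1, 0],
 [1, 0, 0],
 [1, 1, 1]]
  V a = (-1, -4, -1)
Solving gives a = (-4, -1, 4).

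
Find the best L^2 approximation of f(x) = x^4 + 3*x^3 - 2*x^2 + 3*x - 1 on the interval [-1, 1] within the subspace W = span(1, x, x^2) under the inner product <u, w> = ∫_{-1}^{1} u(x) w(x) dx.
g(x) = -8*x^2/7 + 24*x/5 - 38/35

The best approximation g ∈ W is the orthogonal projection of f onto W. Writing g = a_0 + a_1 x + a_2 x^2, the coefficients solve the normal equations G · a = b where
  G_{ij} = <φ_i, φ_j> and b_i = <f, φ_i>, with φ_0 = 1, φ_1 = x, φ_2 = x^2.
G =
  [2, 0, 2/3]
  [0, 2/3, 0]
  [2/3, 0, 2/5],
b = (-44/15, 16/5, -124/105).
Solving gives a_0 = -38/35, a_1 = 24/5, a_2 = -8/7, so
  g(x) = -8*x^2/7 + 24*x/5 - 38/35.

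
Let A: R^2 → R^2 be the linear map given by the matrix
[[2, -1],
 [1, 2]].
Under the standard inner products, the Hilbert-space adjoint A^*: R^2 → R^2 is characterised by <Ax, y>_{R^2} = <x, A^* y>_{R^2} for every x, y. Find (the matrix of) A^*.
A^* = A^T =
[[2, 1],
 [-1, 2]]

For real matrices with standard dot products, the defining identity <Ax, y> = <x, A^* y> gives (Ax)^T y = x^T (A^*) y, i.e. x^T A^T y = x^T (A^*) y. Since this holds for all x, y, we must have A^* = A^T. Therefore
A^* =
[[2, 1],
 [-1, 2]].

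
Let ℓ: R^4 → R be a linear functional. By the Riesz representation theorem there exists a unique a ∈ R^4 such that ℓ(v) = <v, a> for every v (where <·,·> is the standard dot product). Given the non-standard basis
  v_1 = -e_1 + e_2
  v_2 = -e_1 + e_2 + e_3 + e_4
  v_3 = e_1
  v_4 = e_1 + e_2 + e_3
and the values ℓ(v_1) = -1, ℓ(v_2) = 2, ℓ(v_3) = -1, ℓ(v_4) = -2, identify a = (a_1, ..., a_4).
a = (-1, -2, 1, 2)

Write a = (a_1, ..., a_4) in the standard basis. For each basis vector v_i, ℓ(v_i) = <v_i, a> is a linear equation in the a_j's. Collect the n equations into a matrix system V a = ℓ, where row i of V is v_i (expressed in the standard basis). Since V is invertible (lower-triangular with 1s on the diagonal, up to permutation), solve by back-substitution:
  V =
[[-1, 1, 0, 0],
 [-1, 1, 1, 1],
 [1, 0, 0, 0],
 [1, 1, 1, 0]]
  V a = (-1, 2, -1, -2)
Solving gives a = (-1, -2, 1, 2).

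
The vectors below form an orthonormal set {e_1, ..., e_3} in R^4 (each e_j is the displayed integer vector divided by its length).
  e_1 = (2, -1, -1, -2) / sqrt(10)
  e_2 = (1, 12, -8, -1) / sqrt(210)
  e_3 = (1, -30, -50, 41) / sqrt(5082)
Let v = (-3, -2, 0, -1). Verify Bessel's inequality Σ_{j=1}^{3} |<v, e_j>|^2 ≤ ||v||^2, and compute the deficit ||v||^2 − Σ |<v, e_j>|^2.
Σ |<v, e_j>|^2 = 444/121; ||v||^2 = 14; deficit = 1250/121

Write each e_j = u_j / sqrt(<u_j, u_j>) where u_j is the displayed integer vector. Then <v, e_j> = <v, u_j> / sqrt(<u_j, u_j>), so |<v, e_j>|^2 = <v, u_j>^2 / <u_j, u_j>.
Coefficients: <v, e_1> = -2/sqrt(10), <v, e_2> = -26/sqrt(210), <v, e_3> = 16/sqrt(5082).
Square and sum: Σ |<v, e_j>|^2 = 444/121.
Compute ||v||^2 = v·v = 14.
Deficit = 14 − 444/121 = 1250/121 ≥ 0, confirming Bessel's inequality. (The deficit equals ||v − Σ <v,e_j> e_j||^2, the squared distance from v to span{e_j}.)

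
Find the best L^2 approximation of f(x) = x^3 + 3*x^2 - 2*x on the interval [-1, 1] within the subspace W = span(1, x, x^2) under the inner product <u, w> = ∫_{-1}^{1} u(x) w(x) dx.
g(x) = 3*x^2 - 7*x/5

The best approximation g ∈ W is the orthogonal projection of f onto W. Writing g = a_0 + a_1 x + a_2 x^2, the coefficients solve the normal equations G · a = b where
  G_{ij} = <φ_i, φ_j> and b_i = <f, φ_i>, with φ_0 = 1, φ_1 = x, φ_2 = x^2.
G =
  [2, 0, 2/3]
  [0, 2/3, 0]
  [2/3, 0, 2/5],
b = (2, -14/15, 6/5).
Solving gives a_0 = 0, a_1 = -7/5, a_2 = 3, so
  g(x) = 3*x^2 - 7*x/5.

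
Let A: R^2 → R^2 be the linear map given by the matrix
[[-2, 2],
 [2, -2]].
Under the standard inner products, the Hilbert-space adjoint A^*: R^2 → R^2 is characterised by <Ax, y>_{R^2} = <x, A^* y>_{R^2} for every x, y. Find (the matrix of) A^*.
A^* = A^T =
[[-2, 2],
 [2, -2]]

For real matrices with standard dot products, the defining identity <Ax, y> = <x, A^* y> gives (Ax)^T y = x^T (A^*) y, i.e. x^T A^T y = x^T (A^*) y. Since this holds for all x, y, we must have A^* = A^T. Therefore
A^* =
[[-2, 2],
 [2, -2]].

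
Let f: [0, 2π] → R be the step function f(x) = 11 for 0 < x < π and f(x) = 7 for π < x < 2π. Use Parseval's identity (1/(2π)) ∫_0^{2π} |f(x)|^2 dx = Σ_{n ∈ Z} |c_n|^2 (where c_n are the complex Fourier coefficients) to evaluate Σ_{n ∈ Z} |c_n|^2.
Σ |c_n|^2 = 85

Parseval equates the L^2 energy of f (normalised by 1/(2π)) with the ℓ^2 sum of its Fourier coefficients: (1/(2π)) ∫_0^{2π} |f|^2 = Σ |c_n|^2.
Compute the left side: (1/(2π)) [∫_0^π 11^2 dx + ∫_π^{2π} 7^2 dx] = (1/(2π)) · (121π + 49π) = (121 + 49)/2 = 85.
So Σ_{n ∈ Z} |c_n|^2 = 85.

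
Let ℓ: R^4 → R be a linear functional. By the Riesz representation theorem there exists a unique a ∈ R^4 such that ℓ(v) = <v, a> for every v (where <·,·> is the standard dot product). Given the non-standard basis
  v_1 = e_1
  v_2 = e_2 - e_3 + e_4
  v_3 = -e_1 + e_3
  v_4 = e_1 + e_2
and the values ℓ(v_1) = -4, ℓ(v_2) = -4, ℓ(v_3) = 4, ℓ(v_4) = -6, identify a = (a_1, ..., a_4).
a = (-4, -2, 0, -2)

Write a = (a_1, ..., a_4) in the standard basis. For each basis vector v_i, ℓ(v_i) = <v_i, a> is a linear equation in the a_j's. Collect the n equations into a matrix system V a = ℓ, where row i of V is v_i (expressed in the standard basis). Since V is invertible (lower-triangular with 1s on the diagonal, up to permutation), solve by back-substitution:
  V =
[[1, 0, 0, 0],
 [0, 1, -1, 1],
 [-1, 0, 1, 0],
 [1, 1, 0, 0]]
  V a = (-4, -4, 4, -6)
Solving gives a = (-4, -2, 0, -2).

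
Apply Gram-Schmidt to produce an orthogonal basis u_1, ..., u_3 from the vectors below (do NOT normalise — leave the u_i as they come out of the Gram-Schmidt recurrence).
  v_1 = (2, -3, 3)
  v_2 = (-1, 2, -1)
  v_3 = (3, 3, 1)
Orthogonal basis:
  u_1 = (2, -3, 3)
  u_2 = (0, 1/2, 1/2)
  u_3 = (3, 1, -1)

Apply the Gram-Schmidt recurrence
  u_1 = v_1
  u_i = v_i − Σ_{j<i} ((v_i · u_j) / (u_j · u_j)) · u_j.

Step by step this gives:
  u_1 = (2, -3, 3)
  u_2 = (0, 1/2, 1/2)
  u_3 = (3, 1, -1)

Orthogonality check:
  u_2 · u_1 = 0 (should be 0)
  u_3 · u_1 = 0 (should be 0)
  u_3 · u_2 = 0 (should be 0)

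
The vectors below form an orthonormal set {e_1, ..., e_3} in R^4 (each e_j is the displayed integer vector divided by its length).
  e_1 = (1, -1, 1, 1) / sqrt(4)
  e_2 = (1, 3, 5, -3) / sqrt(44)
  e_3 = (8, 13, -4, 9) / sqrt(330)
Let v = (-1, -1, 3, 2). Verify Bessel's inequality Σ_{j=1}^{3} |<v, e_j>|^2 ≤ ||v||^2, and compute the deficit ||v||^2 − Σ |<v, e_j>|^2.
Σ |<v, e_j>|^2 = 15/2; ||v||^2 = 15; deficit = 15/2

Write each e_j = u_j / sqrt(<u_j, u_j>) where u_j is the displayed integer vector. Then <v, e_j> = <v, u_j> / sqrt(<u_j, u_j>), so |<v, e_j>|^2 = <v, u_j>^2 / <u_j, u_j>.
Coefficients: <v, e_1> = 5/sqrt(4), <v, e_2> = 5/sqrt(44), <v, e_3> = -15/sqrt(330).
Square and sum: Σ |<v, e_j>|^2 = 15/2.
Compute ||v||^2 = v·v = 15.
Deficit = 15 − 15/2 = 15/2 ≥ 0, confirming Bessel's inequality. (The deficit equals ||v − Σ <v,e_j> e_j||^2, the squared distance from v to span{e_j}.)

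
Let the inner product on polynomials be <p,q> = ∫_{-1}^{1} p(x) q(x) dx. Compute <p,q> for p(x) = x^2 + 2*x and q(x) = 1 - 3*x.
<p,q> = -10/3

Expand the product: p(x)·q(x) = -3*x^3 - 5*x^2 + 2*x.
∫_{-1}^{1} of each monomial x^k gives [2/(k+1) if k even, 0 if k odd]. Integrating term-by-term (or equivalently evaluating the antiderivative F(x) = -3*x^4/4 - 5*x^3/3 + x^2 at the endpoints):
  F(1) − F(−1) = -17/12 − (23/12) = -10/3.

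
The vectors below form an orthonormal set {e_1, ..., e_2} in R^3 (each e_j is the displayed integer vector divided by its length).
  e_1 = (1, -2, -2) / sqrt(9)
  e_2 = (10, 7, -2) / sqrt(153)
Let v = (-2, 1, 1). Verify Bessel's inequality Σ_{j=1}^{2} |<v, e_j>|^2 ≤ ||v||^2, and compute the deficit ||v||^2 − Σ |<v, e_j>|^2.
Σ |<v, e_j>|^2 = 93/17; ||v||^2 = 6; deficit = 9/17

Write each e_j = u_j / sqrt(<u_j, u_j>) where u_j is the displayed integer vector. Then <v, e_j> = <v, u_j> / sqrt(<u_j, u_j>), so |<v, e_j>|^2 = <v, u_j>^2 / <u_j, u_j>.
Coefficients: <v, e_1> = -6/sqrt(9), <v, e_2> = -15/sqrt(153).
Square and sum: Σ |<v, e_j>|^2 = 93/17.
Compute ||v||^2 = v·v = 6.
Deficit = 6 − 93/17 = 9/17 ≥ 0, confirming Bessel's inequality. (The deficit equals ||v − Σ <v,e_j> e_j||^2, the squared distance from v to span{e_j}.)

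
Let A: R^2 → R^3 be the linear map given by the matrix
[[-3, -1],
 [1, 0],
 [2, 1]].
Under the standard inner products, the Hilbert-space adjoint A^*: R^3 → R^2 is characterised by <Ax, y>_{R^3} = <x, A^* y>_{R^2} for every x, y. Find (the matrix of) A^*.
A^* = A^T =
[[-3, 1, 2],
 [-1, 0, 1]]

For real matrices with standard dot products, the defining identity <Ax, y> = <x, A^* y> gives (Ax)^T y = x^T (A^*) y, i.e. x^T A^T y = x^T (A^*) y. Since this holds for all x, y, we must have A^* = A^T. Therefore
A^* =
[[-3, 1, 2],
 [-1, 0, 1]].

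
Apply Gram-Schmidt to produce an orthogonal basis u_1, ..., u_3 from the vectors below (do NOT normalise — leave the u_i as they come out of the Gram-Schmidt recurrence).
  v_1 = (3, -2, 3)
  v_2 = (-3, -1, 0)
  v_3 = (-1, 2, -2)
Orthogonal basis:
  u_1 = (3, -2, 3)
  u_2 = (-45/22, -18/11, 21/22)
  u_3 = (-1/19, 3/19, 3/19)

Apply the Gram-Schmidt recurrence
  u_1 = v_1
  u_i = v_i − Σ_{j<i} ((v_i · u_j) / (u_j · u_j)) · u_j.

Step by step this gives:
  u_1 = (3, -2, 3)
  u_2 = (-45/22, -18/11, 21/22)
  u_3 = (-1/19, 3/19, 3/19)

Orthogonality check:
  u_2 · u_1 = 0 (should be 0)
  u_3 · u_1 = 0 (should be 0)
  u_3 · u_2 = 0 (should be 0)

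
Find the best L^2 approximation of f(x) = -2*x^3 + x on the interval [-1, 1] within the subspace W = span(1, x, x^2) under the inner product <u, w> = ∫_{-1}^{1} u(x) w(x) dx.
g(x) = -x/5

The best approximation g ∈ W is the orthogonal projection of f onto W. Writing g = a_0 + a_1 x + a_2 x^2, the coefficients solve the normal equations G · a = b where
  G_{ij} = <φ_i, φ_j> and b_i = <f, φ_i>, with φ_0 = 1, φ_1 = x, φ_2 = x^2.
G =
  [2, 0, 2/3]
  [0, 2/3, 0]
  [2/3, 0, 2/5],
b = (0, -2/15, 0).
Solving gives a_0 = 0, a_1 = -1/5, a_2 = 0, so
  g(x) = -x/5.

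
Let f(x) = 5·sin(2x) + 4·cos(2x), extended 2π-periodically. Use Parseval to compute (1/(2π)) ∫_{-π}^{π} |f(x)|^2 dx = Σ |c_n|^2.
Σ |c_n|^2 = 41/2

Expand |f|^2 and use orthogonality of {sin(nx), cos(mx)} on [-π, π]:
  ∫_{-π}^{π} sin(nx)^2 dx = π, ∫ cos(mx)^2 dx = π, and cross terms integrate to 0.
So ∫_{-π}^{π} f(x)^2 dx = 5^2 · π + 4^2 · π = (25 + 16)π.
Divide by 2π: (25 + 16)/2 = 41/2.
By Parseval, this equals Σ |c_n|^2.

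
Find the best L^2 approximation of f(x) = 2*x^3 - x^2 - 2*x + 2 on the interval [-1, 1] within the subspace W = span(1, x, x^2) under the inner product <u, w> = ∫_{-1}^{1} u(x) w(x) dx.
g(x) = -x^2 - 4*x/5 + 2

The best approximation g ∈ W is the orthogonal projection of f onto W. Writing g = a_0 + a_1 x + a_2 x^2, the coefficients solve the normal equations G · a = b where
  G_{ij} = <φ_i, φ_j> and b_i = <f, φ_i>, with φ_0 = 1, φ_1 = x, φ_2 = x^2.
G =
  [2, 0, 2/3]
  [0, 2/3, 0]
  [2/3, 0, 2/5],
b = (10/3, -8/15, 14/15).
Solving gives a_0 = 2, a_1 = -4/5, a_2 = -1, so
  g(x) = -x^2 - 4*x/5 + 2.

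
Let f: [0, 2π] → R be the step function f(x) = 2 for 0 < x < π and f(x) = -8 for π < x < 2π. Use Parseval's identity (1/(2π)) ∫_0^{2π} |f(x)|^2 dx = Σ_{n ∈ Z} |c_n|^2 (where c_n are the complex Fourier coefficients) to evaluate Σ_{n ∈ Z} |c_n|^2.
Σ |c_n|^2 = 34

Parseval equates the L^2 energy of f (normalised by 1/(2π)) with the ℓ^2 sum of its Fourier coefficients: (1/(2π)) ∫_0^{2π} |f|^2 = Σ |c_n|^2.
Compute the left side: (1/(2π)) [∫_0^π 2^2 dx + ∫_π^{2π} (-8)^2 dx] = (1/(2π)) · (4π + 64π) = (4 + 64)/2 = 34.
So Σ_{n ∈ Z} |c_n|^2 = 34.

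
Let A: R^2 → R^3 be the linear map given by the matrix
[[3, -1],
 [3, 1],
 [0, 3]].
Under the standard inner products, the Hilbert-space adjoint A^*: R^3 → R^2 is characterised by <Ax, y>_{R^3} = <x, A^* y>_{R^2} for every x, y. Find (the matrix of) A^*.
A^* = A^T =
[[3, 3, 0],
 [-1, 1, 3]]

For real matrices with standard dot products, the defining identity <Ax, y> = <x, A^* y> gives (Ax)^T y = x^T (A^*) y, i.e. x^T A^T y = x^T (A^*) y. Since this holds for all x, y, we must have A^* = A^T. Therefore
A^* =
[[3, 3, 0],
 [-1, 1, 3]].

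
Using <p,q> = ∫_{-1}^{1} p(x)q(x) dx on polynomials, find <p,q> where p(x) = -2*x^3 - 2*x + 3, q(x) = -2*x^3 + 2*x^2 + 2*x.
<p,q> = 52/21

Expand the product: p(x)·q(x) = 4*x^6 - 4*x^5 - 10*x^3 + 2*x^2 + 6*x.
∫_{-1}^{1} of each monomial x^k gives [2/(k+1) if k even, 0 if k odd]. Integrating term-by-term (or equivalently evaluating the antiderivative F(x) = 4*x^7/7 - 2*x^6/3 - 5*x^4/2 + 2*x^3/3 + 3*x^2 at the endpoints):
  F(1) − F(−1) = 15/14 − (-59/42) = 52/21.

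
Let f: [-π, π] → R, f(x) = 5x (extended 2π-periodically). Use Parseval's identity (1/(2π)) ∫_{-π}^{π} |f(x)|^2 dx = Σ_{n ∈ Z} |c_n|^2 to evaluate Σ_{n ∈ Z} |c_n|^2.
Σ |c_n|^2 = 25π^2/3

Expand and integrate term by term over [-π, π]:
  ∫ (5x)^2 dx = 25·(2π^3/3); ∫ 2·5·(0)·x dx = 0 (odd integrand); ∫ 0^2 dx = 0·2π.
So (1/(2π)) ∫_{-π}^{π} (5x)^2 dx = 25π^2/3 + 0 = 25π^2/3.
Parseval ⇒ Σ |c_n|^2 = 25π^2/3.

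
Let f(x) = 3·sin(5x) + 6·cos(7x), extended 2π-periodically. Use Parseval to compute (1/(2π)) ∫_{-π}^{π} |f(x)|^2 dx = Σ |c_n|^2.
Σ |c_n|^2 = 45/2

Expand |f|^2 and use orthogonality of {sin(nx), cos(mx)} on [-π, π]:
  ∫_{-π}^{π} sin(nx)^2 dx = π, ∫ cos(mx)^2 dx = π, and cross terms integrate to 0.
So ∫_{-π}^{π} f(x)^2 dx = 3^2 · π + 6^2 · π = (9 + 36)π.
Divide by 2π: (9 + 36)/2 = 45/2.
By Parseval, this equals Σ |c_n|^2.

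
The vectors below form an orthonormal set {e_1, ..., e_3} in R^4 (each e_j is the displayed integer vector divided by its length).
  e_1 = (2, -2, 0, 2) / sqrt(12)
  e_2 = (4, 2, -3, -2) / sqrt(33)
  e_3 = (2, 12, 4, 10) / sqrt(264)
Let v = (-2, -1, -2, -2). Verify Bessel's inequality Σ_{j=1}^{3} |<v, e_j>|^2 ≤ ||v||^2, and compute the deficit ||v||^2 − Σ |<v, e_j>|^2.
Σ |<v, e_j>|^2 = 31/3; ||v||^2 = 13; deficit = 8/3

Write each e_j = u_j / sqrt(<u_j, u_j>) where u_j is the displayed integer vector. Then <v, e_j> = <v, u_j> / sqrt(<u_j, u_j>), so |<v, e_j>|^2 = <v, u_j>^2 / <u_j, u_j>.
Coefficients: <v, e_1> = -6/sqrt(12), <v, e_2> = 0/sqrt(33), <v, e_3> = -44/sqrt(264).
Square and sum: Σ |<v, e_j>|^2 = 31/3.
Compute ||v||^2 = v·v = 13.
Deficit = 13 − 31/3 = 8/3 ≥ 0, confirming Bessel's inequality. (The deficit equals ||v − Σ <v,e_j> e_j||^2, the squared distance from v to span{e_j}.)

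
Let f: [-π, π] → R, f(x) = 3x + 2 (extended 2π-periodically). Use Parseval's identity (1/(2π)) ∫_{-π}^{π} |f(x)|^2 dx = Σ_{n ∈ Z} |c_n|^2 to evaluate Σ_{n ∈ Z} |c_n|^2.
Σ |c_n|^2 = 3π^2 + 4

Expand and integrate term by term over [-π, π]:
  ∫ (3x)^2 dx = 9·(2π^3/3); ∫ 2·3·(2)·x dx = 0 (odd integrand); ∫ 2^2 dx = 4·2π.
So (1/(2π)) ∫_{-π}^{π} (3x + 2)^2 dx = 9π^2/3 + 4 = 3π^2 + 4.
Parseval ⇒ Σ |c_n|^2 = 3π^2 + 4.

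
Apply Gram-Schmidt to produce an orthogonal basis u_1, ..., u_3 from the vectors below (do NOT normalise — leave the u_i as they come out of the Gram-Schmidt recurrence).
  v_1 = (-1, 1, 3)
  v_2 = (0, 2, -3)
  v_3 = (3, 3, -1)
Orthogonal basis:
  u_1 = (-1, 1, 3)
  u_2 = (-7/11, 29/11, -12/11)
  u_3 = (153/47, 51/47, 34/47)

Apply the Gram-Schmidt recurrence
  u_1 = v_1
  u_i = v_i − Σ_{j<i} ((v_i · u_j) / (u_j · u_j)) · u_j.

Step by step this gives:
  u_1 = (-1, 1, 3)
  u_2 = (-7/11, 29/11, -12/11)
  u_3 = (153/47, 51/47, 34/47)

Orthogonality check:
  u_2 · u_1 = 0 (should be 0)
  u_3 · u_1 = 0 (should be 0)
  u_3 · u_2 = 0 (should be 0)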